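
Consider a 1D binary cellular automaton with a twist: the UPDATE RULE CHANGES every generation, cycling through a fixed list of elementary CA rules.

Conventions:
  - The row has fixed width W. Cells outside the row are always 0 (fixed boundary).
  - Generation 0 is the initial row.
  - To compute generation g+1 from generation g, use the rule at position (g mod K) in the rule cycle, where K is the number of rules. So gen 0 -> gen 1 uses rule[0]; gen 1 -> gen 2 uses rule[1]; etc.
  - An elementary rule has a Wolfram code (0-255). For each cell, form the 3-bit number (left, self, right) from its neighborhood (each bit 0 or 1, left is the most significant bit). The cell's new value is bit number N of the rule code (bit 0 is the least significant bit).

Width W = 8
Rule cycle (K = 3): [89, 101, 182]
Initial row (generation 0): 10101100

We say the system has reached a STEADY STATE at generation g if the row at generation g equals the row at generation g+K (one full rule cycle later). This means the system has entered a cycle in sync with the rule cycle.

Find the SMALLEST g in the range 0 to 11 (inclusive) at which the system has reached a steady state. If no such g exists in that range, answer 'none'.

Gen 0: 10101100
Gen 1 (rule 89): 00001111
Gen 2 (rule 101): 11100001
Gen 3 (rule 182): 01010011
Gen 4 (rule 89): 00001011
Gen 5 (rule 101): 11101101
Gen 6 (rule 182): 01010011
Gen 7 (rule 89): 00001011
Gen 8 (rule 101): 11101101
Gen 9 (rule 182): 01010011
Gen 10 (rule 89): 00001011
Gen 11 (rule 101): 11101101
Gen 12 (rule 182): 01010011
Gen 13 (rule 89): 00001011
Gen 14 (rule 101): 11101101

Answer: 3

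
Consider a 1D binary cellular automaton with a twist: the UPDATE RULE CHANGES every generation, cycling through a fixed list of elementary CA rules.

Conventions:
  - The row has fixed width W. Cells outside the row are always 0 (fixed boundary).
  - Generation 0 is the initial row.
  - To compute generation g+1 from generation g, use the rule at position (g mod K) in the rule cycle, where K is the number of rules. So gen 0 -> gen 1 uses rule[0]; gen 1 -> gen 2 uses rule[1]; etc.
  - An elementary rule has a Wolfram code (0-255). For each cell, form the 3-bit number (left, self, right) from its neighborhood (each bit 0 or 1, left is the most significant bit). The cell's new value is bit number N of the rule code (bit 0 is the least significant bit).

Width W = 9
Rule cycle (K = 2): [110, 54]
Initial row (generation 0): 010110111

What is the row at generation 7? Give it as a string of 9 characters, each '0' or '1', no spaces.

Answer: 001101100

Derivation:
Gen 0: 010110111
Gen 1 (rule 110): 111111101
Gen 2 (rule 54): 000000011
Gen 3 (rule 110): 000000111
Gen 4 (rule 54): 000001000
Gen 5 (rule 110): 000011000
Gen 6 (rule 54): 000100100
Gen 7 (rule 110): 001101100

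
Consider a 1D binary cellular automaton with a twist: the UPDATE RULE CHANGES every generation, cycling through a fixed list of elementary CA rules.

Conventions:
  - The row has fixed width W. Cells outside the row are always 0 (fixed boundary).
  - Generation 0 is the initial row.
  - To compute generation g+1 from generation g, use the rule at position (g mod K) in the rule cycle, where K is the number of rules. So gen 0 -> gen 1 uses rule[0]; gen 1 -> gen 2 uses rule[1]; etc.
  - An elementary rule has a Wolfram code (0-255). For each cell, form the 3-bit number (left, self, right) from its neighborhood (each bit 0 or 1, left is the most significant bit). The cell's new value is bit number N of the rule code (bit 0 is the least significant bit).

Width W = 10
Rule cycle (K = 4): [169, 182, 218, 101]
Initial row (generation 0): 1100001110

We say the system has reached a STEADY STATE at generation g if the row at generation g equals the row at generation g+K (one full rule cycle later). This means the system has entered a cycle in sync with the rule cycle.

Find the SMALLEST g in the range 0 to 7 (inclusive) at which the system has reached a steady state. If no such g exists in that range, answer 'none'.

Gen 0: 1100001110
Gen 1 (rule 169): 1001101100
Gen 2 (rule 182): 1110010010
Gen 3 (rule 218): 1111101101
Gen 4 (rule 101): 0000110111
Gen 5 (rule 169): 1110101110
Gen 6 (rule 182): 0101110101
Gen 7 (rule 218): 1001110000
Gen 8 (rule 101): 1000010111
Gen 9 (rule 169): 0011001110
Gen 10 (rule 182): 0100110101
Gen 11 (rule 218): 1011110000

Answer: none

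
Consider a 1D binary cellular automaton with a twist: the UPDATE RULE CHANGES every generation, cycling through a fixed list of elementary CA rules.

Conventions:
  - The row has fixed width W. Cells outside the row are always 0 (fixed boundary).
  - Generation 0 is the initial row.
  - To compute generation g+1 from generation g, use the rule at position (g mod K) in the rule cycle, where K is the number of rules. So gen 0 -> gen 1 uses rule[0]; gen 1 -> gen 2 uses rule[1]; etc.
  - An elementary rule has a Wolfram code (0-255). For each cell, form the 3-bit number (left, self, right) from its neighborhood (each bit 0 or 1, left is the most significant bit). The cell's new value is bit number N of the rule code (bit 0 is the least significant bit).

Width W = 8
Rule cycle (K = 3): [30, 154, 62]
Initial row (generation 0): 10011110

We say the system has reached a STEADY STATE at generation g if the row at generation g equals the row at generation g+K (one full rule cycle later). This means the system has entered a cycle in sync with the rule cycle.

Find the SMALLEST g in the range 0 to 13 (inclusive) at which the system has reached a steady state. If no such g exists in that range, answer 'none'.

Gen 0: 10011110
Gen 1 (rule 30): 11110001
Gen 2 (rule 154): 11101010
Gen 3 (rule 62): 10011111
Gen 4 (rule 30): 11110000
Gen 5 (rule 154): 11101000
Gen 6 (rule 62): 10011100
Gen 7 (rule 30): 11110010
Gen 8 (rule 154): 11101101
Gen 9 (rule 62): 10011011
Gen 10 (rule 30): 11110010
Gen 11 (rule 154): 11101101
Gen 12 (rule 62): 10011011
Gen 13 (rule 30): 11110010
Gen 14 (rule 154): 11101101
Gen 15 (rule 62): 10011011
Gen 16 (rule 30): 11110010

Answer: 7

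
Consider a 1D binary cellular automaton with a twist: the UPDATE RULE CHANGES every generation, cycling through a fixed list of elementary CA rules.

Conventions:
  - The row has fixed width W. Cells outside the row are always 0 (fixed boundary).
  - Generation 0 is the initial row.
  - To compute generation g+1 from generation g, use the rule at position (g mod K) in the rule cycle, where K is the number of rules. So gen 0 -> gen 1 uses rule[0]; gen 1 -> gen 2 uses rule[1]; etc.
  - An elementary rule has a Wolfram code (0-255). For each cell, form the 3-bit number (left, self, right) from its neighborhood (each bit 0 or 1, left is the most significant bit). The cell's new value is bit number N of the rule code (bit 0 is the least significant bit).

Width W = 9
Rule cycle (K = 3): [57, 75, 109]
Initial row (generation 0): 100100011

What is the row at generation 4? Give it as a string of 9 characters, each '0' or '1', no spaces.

Gen 0: 100100011
Gen 1 (rule 57): 010011010
Gen 2 (rule 75): 100111000
Gen 3 (rule 109): 100101011
Gen 4 (rule 57): 010010110

Answer: 010010110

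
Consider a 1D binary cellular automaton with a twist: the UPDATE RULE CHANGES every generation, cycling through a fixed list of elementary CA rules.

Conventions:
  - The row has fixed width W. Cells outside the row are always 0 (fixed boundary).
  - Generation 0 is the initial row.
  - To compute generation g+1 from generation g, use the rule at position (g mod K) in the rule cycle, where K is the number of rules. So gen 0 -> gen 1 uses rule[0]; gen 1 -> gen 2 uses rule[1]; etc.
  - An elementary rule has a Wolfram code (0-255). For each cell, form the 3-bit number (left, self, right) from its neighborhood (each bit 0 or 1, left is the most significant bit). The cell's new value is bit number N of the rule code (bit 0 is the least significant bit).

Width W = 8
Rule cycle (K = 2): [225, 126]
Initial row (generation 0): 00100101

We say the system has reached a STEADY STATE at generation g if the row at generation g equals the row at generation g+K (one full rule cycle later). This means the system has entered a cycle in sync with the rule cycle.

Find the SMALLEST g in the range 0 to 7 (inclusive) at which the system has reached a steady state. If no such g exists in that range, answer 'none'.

Gen 0: 00100101
Gen 1 (rule 225): 10000010
Gen 2 (rule 126): 11000111
Gen 3 (rule 225): 01010011
Gen 4 (rule 126): 11111111
Gen 5 (rule 225): 01111111
Gen 6 (rule 126): 11000001
Gen 7 (rule 225): 01011100
Gen 8 (rule 126): 11110110
Gen 9 (rule 225): 01111010

Answer: none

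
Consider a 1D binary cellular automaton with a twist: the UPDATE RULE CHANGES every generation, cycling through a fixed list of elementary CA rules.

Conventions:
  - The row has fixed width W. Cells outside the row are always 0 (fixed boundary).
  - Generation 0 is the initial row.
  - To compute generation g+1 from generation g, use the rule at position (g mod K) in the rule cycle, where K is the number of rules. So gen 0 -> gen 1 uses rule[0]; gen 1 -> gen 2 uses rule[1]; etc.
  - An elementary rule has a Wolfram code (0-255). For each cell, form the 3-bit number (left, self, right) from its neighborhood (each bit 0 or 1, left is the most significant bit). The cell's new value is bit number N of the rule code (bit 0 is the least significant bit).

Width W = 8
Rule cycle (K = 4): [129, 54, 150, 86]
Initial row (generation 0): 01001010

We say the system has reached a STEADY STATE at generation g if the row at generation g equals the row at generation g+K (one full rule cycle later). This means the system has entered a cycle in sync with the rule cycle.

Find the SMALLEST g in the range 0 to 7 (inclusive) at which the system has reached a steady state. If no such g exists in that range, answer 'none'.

Answer: 2

Derivation:
Gen 0: 01001010
Gen 1 (rule 129): 00000000
Gen 2 (rule 54): 00000000
Gen 3 (rule 150): 00000000
Gen 4 (rule 86): 00000000
Gen 5 (rule 129): 11111111
Gen 6 (rule 54): 00000000
Gen 7 (rule 150): 00000000
Gen 8 (rule 86): 00000000
Gen 9 (rule 129): 11111111
Gen 10 (rule 54): 00000000
Gen 11 (rule 150): 00000000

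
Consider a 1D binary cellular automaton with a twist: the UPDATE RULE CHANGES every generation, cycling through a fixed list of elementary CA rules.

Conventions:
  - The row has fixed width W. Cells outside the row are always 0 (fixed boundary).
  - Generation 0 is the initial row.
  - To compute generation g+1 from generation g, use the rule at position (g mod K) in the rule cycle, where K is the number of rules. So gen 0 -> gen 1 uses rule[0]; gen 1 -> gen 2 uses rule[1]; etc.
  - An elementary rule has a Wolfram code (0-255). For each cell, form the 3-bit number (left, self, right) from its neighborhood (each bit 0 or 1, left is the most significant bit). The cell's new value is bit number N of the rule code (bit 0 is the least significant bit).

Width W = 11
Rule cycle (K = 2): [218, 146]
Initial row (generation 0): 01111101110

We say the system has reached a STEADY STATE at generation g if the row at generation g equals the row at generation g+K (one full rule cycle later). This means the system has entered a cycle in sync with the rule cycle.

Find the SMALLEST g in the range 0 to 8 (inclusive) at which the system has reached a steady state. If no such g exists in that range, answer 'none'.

Answer: 1

Derivation:
Gen 0: 01111101110
Gen 1 (rule 218): 11111101111
Gen 2 (rule 146): 01111000110
Gen 3 (rule 218): 11111101111
Gen 4 (rule 146): 01111000110
Gen 5 (rule 218): 11111101111
Gen 6 (rule 146): 01111000110
Gen 7 (rule 218): 11111101111
Gen 8 (rule 146): 01111000110
Gen 9 (rule 218): 11111101111
Gen 10 (rule 146): 01111000110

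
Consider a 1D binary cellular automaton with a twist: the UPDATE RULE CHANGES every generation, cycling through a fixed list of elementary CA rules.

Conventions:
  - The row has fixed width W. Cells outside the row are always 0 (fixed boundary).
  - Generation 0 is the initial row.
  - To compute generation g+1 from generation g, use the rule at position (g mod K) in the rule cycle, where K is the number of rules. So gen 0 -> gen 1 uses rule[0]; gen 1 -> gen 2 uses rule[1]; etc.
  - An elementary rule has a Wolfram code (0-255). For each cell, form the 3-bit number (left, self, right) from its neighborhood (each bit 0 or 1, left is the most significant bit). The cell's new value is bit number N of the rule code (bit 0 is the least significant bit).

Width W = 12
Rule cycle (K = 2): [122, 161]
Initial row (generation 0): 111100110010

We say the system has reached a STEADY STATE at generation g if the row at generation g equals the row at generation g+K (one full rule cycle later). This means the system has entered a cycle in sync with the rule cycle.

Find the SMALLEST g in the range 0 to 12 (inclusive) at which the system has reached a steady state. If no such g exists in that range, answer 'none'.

Gen 0: 111100110010
Gen 1 (rule 122): 100111111101
Gen 2 (rule 161): 000011111010
Gen 3 (rule 122): 000110001101
Gen 4 (rule 161): 110000100010
Gen 5 (rule 122): 111001010101
Gen 6 (rule 161): 010000101010
Gen 7 (rule 122): 101001010101
Gen 8 (rule 161): 010000101010
Gen 9 (rule 122): 101001010101
Gen 10 (rule 161): 010000101010
Gen 11 (rule 122): 101001010101
Gen 12 (rule 161): 010000101010
Gen 13 (rule 122): 101001010101
Gen 14 (rule 161): 010000101010

Answer: 6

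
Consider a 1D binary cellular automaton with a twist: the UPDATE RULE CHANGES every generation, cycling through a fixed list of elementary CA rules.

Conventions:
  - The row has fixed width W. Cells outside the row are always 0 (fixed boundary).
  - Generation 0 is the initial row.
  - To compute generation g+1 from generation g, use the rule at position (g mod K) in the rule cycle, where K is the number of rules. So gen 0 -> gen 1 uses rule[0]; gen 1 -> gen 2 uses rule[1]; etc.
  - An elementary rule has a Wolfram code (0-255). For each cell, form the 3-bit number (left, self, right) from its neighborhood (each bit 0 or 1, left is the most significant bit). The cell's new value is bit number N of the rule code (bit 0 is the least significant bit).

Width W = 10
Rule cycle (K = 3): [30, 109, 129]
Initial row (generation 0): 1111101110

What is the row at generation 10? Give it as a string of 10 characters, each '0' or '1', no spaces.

Answer: 1100101101

Derivation:
Gen 0: 1111101110
Gen 1 (rule 30): 1000001001
Gen 2 (rule 109): 1011101001
Gen 3 (rule 129): 0001000000
Gen 4 (rule 30): 0011100000
Gen 5 (rule 109): 1010101111
Gen 6 (rule 129): 0000000110
Gen 7 (rule 30): 0000001101
Gen 8 (rule 109): 1111101111
Gen 9 (rule 129): 0111000110
Gen 10 (rule 30): 1100101101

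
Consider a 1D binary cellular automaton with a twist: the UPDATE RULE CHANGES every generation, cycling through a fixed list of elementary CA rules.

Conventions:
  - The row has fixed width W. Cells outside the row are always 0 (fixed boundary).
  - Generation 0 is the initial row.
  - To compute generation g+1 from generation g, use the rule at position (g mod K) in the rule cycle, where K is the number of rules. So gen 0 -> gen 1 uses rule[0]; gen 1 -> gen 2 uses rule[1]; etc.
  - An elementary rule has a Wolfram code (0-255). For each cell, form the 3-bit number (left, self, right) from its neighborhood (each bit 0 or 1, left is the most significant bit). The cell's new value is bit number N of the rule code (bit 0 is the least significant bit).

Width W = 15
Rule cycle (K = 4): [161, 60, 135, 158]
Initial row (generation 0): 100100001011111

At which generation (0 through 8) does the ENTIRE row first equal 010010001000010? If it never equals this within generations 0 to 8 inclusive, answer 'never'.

Answer: 6

Derivation:
Gen 0: 100100001011111
Gen 1 (rule 161): 000001100101110
Gen 2 (rule 60): 000001010111001
Gen 3 (rule 135): 111111010010011
Gen 4 (rule 158): 111110011111110
Gen 5 (rule 161): 011100001111100
Gen 6 (rule 60): 010010001000010
Gen 7 (rule 135): 110110111011110
Gen 8 (rule 158): 100100110011101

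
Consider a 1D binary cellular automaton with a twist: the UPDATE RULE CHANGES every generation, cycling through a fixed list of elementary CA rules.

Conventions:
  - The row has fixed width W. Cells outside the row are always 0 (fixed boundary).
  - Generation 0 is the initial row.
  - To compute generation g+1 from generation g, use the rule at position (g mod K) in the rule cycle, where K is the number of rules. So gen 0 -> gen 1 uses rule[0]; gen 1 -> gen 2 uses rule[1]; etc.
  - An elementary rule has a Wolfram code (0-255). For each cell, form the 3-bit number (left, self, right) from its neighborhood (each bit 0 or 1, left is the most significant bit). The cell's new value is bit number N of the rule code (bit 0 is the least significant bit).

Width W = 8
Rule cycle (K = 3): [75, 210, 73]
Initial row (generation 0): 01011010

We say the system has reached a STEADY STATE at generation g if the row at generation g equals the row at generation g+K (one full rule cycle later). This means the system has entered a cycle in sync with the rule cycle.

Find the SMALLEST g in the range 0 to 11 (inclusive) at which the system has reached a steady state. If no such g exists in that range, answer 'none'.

Answer: none

Derivation:
Gen 0: 01011010
Gen 1 (rule 75): 10011000
Gen 2 (rule 210): 01101100
Gen 3 (rule 73): 01101101
Gen 4 (rule 75): 11101100
Gen 5 (rule 210): 01100110
Gen 6 (rule 73): 01100110
Gen 7 (rule 75): 11101110
Gen 8 (rule 210): 01100111
Gen 9 (rule 73): 01100101
Gen 10 (rule 75): 11101000
Gen 11 (rule 210): 01100100
Gen 12 (rule 73): 01100001
Gen 13 (rule 75): 11101110
Gen 14 (rule 210): 01100111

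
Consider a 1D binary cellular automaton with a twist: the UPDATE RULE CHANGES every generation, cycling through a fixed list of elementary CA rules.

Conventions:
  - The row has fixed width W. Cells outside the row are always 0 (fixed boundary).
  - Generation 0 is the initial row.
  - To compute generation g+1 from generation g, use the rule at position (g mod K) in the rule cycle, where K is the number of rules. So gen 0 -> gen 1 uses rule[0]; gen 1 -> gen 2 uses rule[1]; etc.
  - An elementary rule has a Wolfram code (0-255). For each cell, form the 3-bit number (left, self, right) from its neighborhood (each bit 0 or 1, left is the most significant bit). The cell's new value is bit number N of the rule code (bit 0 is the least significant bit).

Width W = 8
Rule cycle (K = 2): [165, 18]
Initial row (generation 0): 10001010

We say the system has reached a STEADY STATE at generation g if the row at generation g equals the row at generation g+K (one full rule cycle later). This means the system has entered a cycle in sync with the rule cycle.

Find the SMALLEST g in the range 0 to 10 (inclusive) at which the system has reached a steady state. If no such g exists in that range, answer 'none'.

Gen 0: 10001010
Gen 1 (rule 165): 10101110
Gen 2 (rule 18): 00000001
Gen 3 (rule 165): 11111101
Gen 4 (rule 18): 00000000
Gen 5 (rule 165): 11111111
Gen 6 (rule 18): 00000000
Gen 7 (rule 165): 11111111
Gen 8 (rule 18): 00000000
Gen 9 (rule 165): 11111111
Gen 10 (rule 18): 00000000
Gen 11 (rule 165): 11111111
Gen 12 (rule 18): 00000000

Answer: 4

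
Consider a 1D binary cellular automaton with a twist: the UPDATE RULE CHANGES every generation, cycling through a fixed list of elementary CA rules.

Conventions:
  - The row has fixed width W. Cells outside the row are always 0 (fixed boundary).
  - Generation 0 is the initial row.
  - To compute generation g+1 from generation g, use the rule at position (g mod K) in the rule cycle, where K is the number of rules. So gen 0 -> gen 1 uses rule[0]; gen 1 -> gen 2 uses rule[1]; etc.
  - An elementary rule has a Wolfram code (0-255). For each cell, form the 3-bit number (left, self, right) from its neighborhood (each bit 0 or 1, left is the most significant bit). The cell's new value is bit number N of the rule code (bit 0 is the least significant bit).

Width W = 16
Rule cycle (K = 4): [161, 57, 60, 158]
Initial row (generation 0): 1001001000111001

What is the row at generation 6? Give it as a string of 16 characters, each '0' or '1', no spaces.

Answer: 1101011001111100

Derivation:
Gen 0: 1001001000111001
Gen 1 (rule 161): 0000000010010000
Gen 2 (rule 57): 1111111001001111
Gen 3 (rule 60): 1000000101101000
Gen 4 (rule 158): 1100001101001100
Gen 5 (rule 161): 0001100010000001
Gen 6 (rule 57): 1101011001111100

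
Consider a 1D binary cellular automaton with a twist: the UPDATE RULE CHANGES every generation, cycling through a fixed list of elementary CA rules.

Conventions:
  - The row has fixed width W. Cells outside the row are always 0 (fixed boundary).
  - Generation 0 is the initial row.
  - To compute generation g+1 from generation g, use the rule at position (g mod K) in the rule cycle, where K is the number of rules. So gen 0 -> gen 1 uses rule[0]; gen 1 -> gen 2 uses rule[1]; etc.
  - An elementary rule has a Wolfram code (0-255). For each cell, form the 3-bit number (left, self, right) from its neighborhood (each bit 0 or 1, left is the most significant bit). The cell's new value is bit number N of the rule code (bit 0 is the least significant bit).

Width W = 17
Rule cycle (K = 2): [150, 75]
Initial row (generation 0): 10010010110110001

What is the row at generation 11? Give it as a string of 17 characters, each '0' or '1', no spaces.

Gen 0: 10010010110110001
Gen 1 (rule 150): 11111110000001011
Gen 2 (rule 75): 10000010111110011
Gen 3 (rule 150): 11000110011101100
Gen 4 (rule 75): 11011110110101101
Gen 5 (rule 150): 00001100000100001
Gen 6 (rule 75): 11111101111001110
Gen 7 (rule 150): 01111000110110101
Gen 8 (rule 75): 11001011110110000
Gen 9 (rule 150): 00111001100001000
Gen 10 (rule 75): 11101011101110011
Gen 11 (rule 150): 01001001000101100

Answer: 01001001000101100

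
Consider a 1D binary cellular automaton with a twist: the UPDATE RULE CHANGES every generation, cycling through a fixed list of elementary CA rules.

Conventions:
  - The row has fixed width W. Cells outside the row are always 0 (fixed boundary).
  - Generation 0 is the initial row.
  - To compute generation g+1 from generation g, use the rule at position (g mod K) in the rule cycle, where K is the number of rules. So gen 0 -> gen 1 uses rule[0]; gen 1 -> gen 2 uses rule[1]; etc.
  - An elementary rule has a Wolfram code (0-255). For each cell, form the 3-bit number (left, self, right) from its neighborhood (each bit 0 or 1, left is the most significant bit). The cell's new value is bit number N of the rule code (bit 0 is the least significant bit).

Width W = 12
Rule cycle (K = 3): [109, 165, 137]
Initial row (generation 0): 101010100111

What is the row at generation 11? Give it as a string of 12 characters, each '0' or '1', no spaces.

Answer: 000101101111

Derivation:
Gen 0: 101010100111
Gen 1 (rule 109): 111111100101
Gen 2 (rule 165): 011111000111
Gen 3 (rule 137): 011110010110
Gen 4 (rule 109): 010010011110
Gen 5 (rule 165): 010010001100
Gen 6 (rule 137): 000000101001
Gen 7 (rule 109): 111110111001
Gen 8 (rule 165): 011101010001
Gen 9 (rule 137): 011000000100
Gen 10 (rule 109): 011011110101
Gen 11 (rule 165): 000101101111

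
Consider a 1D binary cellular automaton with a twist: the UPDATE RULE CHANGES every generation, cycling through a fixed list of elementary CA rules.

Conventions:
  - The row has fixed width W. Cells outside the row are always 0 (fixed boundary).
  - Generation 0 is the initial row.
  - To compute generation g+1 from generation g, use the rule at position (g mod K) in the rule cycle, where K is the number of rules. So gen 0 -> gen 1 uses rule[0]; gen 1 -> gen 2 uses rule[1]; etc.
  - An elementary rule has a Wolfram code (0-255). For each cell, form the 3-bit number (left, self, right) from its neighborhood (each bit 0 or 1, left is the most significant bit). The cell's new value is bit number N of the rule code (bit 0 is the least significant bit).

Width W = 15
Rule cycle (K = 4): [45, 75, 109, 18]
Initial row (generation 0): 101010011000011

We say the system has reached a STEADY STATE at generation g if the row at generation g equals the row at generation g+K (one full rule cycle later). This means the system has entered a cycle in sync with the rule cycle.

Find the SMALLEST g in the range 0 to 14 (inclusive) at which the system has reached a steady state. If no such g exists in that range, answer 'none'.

Gen 0: 101010011000011
Gen 1 (rule 45): 111110010011010
Gen 2 (rule 75): 100010100111000
Gen 3 (rule 109): 101011100101011
Gen 4 (rule 18): 000000011000000
Gen 5 (rule 45): 111111010011111
Gen 6 (rule 75): 100001000110001
Gen 7 (rule 109): 101101010110101
Gen 8 (rule 18): 000000000000000
Gen 9 (rule 45): 111111111111111
Gen 10 (rule 75): 100000000000001
Gen 11 (rule 109): 101111111111101
Gen 12 (rule 18): 000000000000000
Gen 13 (rule 45): 111111111111111
Gen 14 (rule 75): 100000000000001
Gen 15 (rule 109): 101111111111101
Gen 16 (rule 18): 000000000000000
Gen 17 (rule 45): 111111111111111
Gen 18 (rule 75): 100000000000001

Answer: 8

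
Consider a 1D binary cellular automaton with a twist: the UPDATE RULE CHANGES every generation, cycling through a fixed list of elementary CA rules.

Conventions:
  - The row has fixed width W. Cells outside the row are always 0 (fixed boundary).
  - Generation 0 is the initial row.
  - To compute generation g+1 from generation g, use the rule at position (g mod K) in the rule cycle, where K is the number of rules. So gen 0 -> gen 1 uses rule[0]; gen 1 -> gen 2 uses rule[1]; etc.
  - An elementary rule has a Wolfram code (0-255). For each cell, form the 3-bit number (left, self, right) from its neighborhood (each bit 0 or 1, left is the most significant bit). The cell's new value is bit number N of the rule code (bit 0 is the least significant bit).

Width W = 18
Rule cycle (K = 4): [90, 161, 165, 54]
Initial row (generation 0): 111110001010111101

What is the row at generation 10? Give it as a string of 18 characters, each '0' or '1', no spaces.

Gen 0: 111110001010111101
Gen 1 (rule 90): 100011010000100100
Gen 2 (rule 161): 001000100110000001
Gen 3 (rule 165): 101010100000111101
Gen 4 (rule 54): 111111110001000011
Gen 5 (rule 90): 100000011010100111
Gen 6 (rule 161): 001111000101000010
Gen 7 (rule 165): 100110010111011010
Gen 8 (rule 54): 111001111000100111
Gen 9 (rule 90): 101111001101011101
Gen 10 (rule 161): 010110000010101010

Answer: 010110000010101010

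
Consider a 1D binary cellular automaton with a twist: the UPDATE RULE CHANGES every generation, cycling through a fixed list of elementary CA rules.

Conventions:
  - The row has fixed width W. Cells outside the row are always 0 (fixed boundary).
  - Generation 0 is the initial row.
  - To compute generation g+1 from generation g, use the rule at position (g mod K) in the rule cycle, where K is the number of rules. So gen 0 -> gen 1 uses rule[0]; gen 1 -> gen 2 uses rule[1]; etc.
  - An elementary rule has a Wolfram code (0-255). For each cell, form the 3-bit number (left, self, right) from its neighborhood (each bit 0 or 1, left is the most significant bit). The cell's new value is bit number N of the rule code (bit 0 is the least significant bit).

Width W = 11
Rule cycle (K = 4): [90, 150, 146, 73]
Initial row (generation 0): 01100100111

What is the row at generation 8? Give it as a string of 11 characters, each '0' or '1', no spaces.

Answer: 11110001100

Derivation:
Gen 0: 01100100111
Gen 1 (rule 90): 11111011101
Gen 2 (rule 150): 01110001001
Gen 3 (rule 146): 10101010110
Gen 4 (rule 73): 00000000110
Gen 5 (rule 90): 00000001111
Gen 6 (rule 150): 00000010110
Gen 7 (rule 146): 00000100001
Gen 8 (rule 73): 11110001100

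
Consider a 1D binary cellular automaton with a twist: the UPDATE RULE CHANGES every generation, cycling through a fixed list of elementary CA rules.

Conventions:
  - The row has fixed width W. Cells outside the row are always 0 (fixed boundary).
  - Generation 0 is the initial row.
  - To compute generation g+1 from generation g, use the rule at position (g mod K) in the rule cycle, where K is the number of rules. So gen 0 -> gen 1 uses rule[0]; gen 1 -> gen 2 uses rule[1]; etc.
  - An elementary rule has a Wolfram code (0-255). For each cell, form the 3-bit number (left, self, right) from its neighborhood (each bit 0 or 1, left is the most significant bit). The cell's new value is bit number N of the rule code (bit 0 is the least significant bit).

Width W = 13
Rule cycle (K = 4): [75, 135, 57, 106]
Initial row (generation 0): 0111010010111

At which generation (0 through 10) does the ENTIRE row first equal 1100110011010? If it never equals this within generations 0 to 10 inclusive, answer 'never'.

Answer: 3

Derivation:
Gen 0: 0111010010111
Gen 1 (rule 75): 1101000100101
Gen 2 (rule 135): 0001011101101
Gen 3 (rule 57): 1100110011010
Gen 4 (rule 106): 1101110111100
Gen 5 (rule 75): 1101010100101
Gen 6 (rule 135): 0001010101101
Gen 7 (rule 57): 1100101011010
Gen 8 (rule 106): 1101010111100
Gen 9 (rule 75): 1100000100101
Gen 10 (rule 135): 0001111101101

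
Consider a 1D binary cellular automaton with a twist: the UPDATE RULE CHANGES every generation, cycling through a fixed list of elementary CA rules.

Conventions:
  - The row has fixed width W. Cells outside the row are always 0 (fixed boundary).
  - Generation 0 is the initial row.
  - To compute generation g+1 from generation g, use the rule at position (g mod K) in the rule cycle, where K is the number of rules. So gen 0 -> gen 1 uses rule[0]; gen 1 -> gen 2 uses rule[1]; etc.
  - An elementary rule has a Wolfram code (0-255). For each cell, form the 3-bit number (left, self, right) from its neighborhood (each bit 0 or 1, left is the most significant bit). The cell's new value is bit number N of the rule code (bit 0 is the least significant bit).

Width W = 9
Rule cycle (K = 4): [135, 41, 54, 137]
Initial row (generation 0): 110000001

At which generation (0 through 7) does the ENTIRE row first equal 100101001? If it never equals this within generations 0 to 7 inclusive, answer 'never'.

Answer: never

Derivation:
Gen 0: 110000001
Gen 1 (rule 135): 000111111
Gen 2 (rule 41): 110100000
Gen 3 (rule 54): 001110000
Gen 4 (rule 137): 101100111
Gen 5 (rule 135): 100001010
Gen 6 (rule 41): 001100100
Gen 7 (rule 54): 010011110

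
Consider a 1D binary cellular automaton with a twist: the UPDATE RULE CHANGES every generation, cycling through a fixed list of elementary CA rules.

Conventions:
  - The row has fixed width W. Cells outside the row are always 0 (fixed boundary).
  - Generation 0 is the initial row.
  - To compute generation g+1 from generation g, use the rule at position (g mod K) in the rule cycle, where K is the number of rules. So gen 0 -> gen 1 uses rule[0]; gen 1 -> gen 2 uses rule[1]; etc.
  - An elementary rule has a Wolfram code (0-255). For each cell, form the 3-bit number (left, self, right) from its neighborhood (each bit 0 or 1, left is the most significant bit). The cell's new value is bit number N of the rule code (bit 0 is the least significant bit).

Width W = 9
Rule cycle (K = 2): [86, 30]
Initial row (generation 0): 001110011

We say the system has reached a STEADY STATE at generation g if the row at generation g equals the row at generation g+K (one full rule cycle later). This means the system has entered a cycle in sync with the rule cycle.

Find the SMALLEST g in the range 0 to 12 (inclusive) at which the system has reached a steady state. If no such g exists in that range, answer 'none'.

Gen 0: 001110011
Gen 1 (rule 86): 010011101
Gen 2 (rule 30): 111110001
Gen 3 (rule 86): 000011011
Gen 4 (rule 30): 000110010
Gen 5 (rule 86): 001011111
Gen 6 (rule 30): 011010000
Gen 7 (rule 86): 101011000
Gen 8 (rule 30): 101010100
Gen 9 (rule 86): 101010110
Gen 10 (rule 30): 101010101
Gen 11 (rule 86): 101010101
Gen 12 (rule 30): 101010101
Gen 13 (rule 86): 101010101
Gen 14 (rule 30): 101010101

Answer: 10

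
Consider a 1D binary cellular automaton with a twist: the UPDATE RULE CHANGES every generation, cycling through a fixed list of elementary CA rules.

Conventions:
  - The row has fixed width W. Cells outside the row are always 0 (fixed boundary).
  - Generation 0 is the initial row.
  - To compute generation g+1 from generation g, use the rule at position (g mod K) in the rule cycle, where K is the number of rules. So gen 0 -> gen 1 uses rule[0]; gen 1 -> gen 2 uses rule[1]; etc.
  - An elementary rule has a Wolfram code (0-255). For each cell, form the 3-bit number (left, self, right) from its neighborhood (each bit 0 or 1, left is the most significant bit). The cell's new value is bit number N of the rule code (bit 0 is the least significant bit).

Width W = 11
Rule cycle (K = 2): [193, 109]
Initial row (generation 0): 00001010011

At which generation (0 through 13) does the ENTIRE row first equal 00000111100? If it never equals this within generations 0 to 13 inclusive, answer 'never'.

Answer: 3

Derivation:
Gen 0: 00001010011
Gen 1 (rule 193): 11100000001
Gen 2 (rule 109): 10101111101
Gen 3 (rule 193): 00000111100
Gen 4 (rule 109): 11110100101
Gen 5 (rule 193): 01110000000
Gen 6 (rule 109): 01010111111
Gen 7 (rule 193): 00000011111
Gen 8 (rule 109): 11111010001
Gen 9 (rule 193): 01111000100
Gen 10 (rule 109): 01001010101
Gen 11 (rule 193): 00000000000
Gen 12 (rule 109): 11111111111
Gen 13 (rule 193): 01111111111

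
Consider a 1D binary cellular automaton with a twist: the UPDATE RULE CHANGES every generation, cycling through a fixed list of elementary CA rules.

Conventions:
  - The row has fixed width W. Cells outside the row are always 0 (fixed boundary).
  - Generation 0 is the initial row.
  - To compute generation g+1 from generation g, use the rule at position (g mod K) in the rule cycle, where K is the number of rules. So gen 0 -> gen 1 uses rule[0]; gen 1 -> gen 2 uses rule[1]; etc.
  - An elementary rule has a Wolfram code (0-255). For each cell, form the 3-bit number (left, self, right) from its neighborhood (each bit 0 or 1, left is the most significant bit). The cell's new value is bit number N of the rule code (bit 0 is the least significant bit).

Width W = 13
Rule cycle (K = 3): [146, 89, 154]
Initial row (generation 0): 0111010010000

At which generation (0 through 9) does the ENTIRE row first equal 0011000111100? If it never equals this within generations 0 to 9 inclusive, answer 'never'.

Gen 0: 0111010010000
Gen 1 (rule 146): 1010001101000
Gen 2 (rule 89): 0001101100111
Gen 3 (rule 154): 0011001011110
Gen 4 (rule 146): 0100110001101
Gen 5 (rule 89): 0010111101100
Gen 6 (rule 154): 0100111001010
Gen 7 (rule 146): 1011010110001
Gen 8 (rule 89): 0011000111100
Gen 9 (rule 154): 0110101111010

Answer: 8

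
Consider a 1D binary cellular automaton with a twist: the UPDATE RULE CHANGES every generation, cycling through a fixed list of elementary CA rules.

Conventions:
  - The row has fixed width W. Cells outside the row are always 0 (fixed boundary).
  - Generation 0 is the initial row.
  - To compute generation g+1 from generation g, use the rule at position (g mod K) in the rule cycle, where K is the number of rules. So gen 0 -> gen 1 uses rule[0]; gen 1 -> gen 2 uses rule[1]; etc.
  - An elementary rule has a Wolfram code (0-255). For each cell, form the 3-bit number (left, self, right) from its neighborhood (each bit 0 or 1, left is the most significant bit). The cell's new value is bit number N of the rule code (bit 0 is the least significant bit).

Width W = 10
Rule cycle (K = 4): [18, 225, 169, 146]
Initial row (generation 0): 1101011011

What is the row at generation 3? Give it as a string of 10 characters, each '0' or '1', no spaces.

Gen 0: 1101011011
Gen 1 (rule 18): 0000000000
Gen 2 (rule 225): 1111111111
Gen 3 (rule 169): 1111111110

Answer: 1111111110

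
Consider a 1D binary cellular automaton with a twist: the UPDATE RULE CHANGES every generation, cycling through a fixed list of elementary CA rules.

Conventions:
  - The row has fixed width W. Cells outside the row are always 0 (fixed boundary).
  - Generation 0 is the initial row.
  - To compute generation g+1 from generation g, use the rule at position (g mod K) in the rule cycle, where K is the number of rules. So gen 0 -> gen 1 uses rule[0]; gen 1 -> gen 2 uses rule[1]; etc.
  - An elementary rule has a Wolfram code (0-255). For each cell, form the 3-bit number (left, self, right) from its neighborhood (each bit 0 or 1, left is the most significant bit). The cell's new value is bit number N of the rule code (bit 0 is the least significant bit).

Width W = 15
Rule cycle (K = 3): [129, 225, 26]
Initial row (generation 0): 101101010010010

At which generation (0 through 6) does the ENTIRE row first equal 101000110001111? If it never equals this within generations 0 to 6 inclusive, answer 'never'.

Gen 0: 101101010010010
Gen 1 (rule 129): 000000000000000
Gen 2 (rule 225): 111111111111111
Gen 3 (rule 26): 100000000000000
Gen 4 (rule 129): 001111111111111
Gen 5 (rule 225): 100111111111111
Gen 6 (rule 26): 011100000000000

Answer: never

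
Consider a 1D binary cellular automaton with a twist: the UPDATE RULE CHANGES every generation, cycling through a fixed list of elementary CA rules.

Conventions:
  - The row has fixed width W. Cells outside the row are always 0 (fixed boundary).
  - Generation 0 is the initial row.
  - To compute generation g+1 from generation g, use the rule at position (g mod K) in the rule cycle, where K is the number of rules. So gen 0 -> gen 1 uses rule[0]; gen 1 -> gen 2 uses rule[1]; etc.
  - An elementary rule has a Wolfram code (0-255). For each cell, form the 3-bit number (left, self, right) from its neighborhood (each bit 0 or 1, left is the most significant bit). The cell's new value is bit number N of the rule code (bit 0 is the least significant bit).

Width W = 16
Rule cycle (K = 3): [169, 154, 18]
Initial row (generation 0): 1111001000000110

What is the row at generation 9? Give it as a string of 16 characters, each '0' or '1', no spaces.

Gen 0: 1111001000000110
Gen 1 (rule 169): 1110000011110100
Gen 2 (rule 154): 1101000111100010
Gen 3 (rule 18): 0000101000010101
Gen 4 (rule 169): 1110010011001010
Gen 5 (rule 154): 1101101110110001
Gen 6 (rule 18): 0000000000001010
Gen 7 (rule 169): 1111111111100100
Gen 8 (rule 154): 1111111111011010
Gen 9 (rule 18): 0000000000000001

Answer: 0000000000000001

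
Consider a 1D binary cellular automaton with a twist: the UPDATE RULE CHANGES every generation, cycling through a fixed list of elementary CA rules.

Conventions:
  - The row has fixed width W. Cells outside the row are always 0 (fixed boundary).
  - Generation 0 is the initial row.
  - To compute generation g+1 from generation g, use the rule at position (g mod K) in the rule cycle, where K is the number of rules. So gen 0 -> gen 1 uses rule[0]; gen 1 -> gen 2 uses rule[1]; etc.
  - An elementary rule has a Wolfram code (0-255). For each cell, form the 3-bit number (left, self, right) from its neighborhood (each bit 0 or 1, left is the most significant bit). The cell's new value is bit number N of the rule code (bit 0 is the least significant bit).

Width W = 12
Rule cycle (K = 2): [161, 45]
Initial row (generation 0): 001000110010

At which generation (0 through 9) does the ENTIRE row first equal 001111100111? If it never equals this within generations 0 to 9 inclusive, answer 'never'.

Gen 0: 001000110010
Gen 1 (rule 161): 100010000000
Gen 2 (rule 45): 101010111111
Gen 3 (rule 161): 010101011110
Gen 4 (rule 45): 011111110000
Gen 5 (rule 161): 001111100111
Gen 6 (rule 45): 101000000100
Gen 7 (rule 161): 010011110001
Gen 8 (rule 45): 010010000101
Gen 9 (rule 161): 000000110010

Answer: 5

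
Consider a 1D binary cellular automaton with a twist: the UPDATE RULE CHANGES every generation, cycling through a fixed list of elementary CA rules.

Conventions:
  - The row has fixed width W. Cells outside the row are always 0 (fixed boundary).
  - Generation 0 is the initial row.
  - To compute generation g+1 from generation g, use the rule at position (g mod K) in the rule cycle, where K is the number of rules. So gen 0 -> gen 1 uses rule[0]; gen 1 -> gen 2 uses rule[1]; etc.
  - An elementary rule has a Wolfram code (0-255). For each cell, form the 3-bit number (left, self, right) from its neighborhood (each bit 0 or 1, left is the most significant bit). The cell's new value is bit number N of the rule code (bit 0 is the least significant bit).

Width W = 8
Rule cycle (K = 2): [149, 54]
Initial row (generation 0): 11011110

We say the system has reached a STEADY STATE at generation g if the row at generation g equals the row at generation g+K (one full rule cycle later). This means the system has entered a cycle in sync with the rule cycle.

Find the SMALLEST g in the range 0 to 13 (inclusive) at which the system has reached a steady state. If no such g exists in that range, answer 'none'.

Gen 0: 11011110
Gen 1 (rule 149): 00001101
Gen 2 (rule 54): 00010011
Gen 3 (rule 149): 11011000
Gen 4 (rule 54): 00100100
Gen 5 (rule 149): 10110111
Gen 6 (rule 54): 11001000
Gen 7 (rule 149): 00101111
Gen 8 (rule 54): 01110000
Gen 9 (rule 149): 00101111
Gen 10 (rule 54): 01110000
Gen 11 (rule 149): 00101111
Gen 12 (rule 54): 01110000
Gen 13 (rule 149): 00101111
Gen 14 (rule 54): 01110000
Gen 15 (rule 149): 00101111

Answer: 7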